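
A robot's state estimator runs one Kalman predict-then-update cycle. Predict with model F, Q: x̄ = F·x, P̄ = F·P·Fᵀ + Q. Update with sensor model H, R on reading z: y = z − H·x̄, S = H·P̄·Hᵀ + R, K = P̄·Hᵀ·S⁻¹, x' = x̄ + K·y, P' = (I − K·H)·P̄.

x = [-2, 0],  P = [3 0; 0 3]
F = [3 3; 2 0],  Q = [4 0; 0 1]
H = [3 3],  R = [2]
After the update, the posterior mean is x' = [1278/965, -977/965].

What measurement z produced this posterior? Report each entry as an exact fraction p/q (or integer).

x̄ = F·x = [-6, -4]
P̄ = F·P·Fᵀ + Q = [58 18; 18 13]
S = H·P̄·Hᵀ + R = [965]
K = P̄·Hᵀ·S⁻¹ = [228/965; 93/965]
x' − x̄ = [7068/965, 2883/965] = K·y
y = (KᵀK)⁻¹·Kᵀ·(x' − x̄) = [31]
z = y + H·x̄ = [31] + [-30] = [1]

z = [1]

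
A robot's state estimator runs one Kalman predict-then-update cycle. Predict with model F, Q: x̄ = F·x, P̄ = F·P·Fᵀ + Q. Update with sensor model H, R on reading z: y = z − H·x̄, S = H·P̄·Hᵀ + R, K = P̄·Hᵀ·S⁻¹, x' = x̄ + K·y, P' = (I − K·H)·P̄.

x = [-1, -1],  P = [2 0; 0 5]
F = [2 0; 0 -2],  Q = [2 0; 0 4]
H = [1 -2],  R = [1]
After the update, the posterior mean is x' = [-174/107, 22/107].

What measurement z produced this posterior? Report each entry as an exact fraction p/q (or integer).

x̄ = F·x = [-2, 2]
P̄ = F·P·Fᵀ + Q = [10 0; 0 24]
S = H·P̄·Hᵀ + R = [107]
K = P̄·Hᵀ·S⁻¹ = [10/107; -48/107]
x' − x̄ = [40/107, -192/107] = K·y
y = (KᵀK)⁻¹·Kᵀ·(x' − x̄) = [4]
z = y + H·x̄ = [4] + [-6] = [-2]

z = [-2]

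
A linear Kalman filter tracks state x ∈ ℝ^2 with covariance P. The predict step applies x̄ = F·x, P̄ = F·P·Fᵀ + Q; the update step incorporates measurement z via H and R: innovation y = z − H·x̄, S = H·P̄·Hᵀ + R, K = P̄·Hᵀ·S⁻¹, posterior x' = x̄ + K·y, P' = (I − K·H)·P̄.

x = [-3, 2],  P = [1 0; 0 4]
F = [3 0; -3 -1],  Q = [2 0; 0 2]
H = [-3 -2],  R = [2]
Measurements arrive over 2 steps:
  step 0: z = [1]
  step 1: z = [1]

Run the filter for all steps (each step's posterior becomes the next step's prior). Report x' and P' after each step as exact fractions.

step 0: x' = [-297/53, 407/53], P' = [358/53 -522/53; -522/53 786/53]
step 1: x' = [-14655/7057, 17628/7057], P' = [23168/7057 -31416/7057; -31416/7057 45622/7057]

step 0: x̄ = F·x = [-9, 7]
step 0: P̄ = F·P·Fᵀ + Q = [11 -9; -9 15]
step 0: y = z − H·x̄ = [-12]
step 0: S = H·P̄·Hᵀ + R = [53]
step 0: K = P̄·Hᵀ·S⁻¹ = [-15/53; -3/53]
step 0: x' = x̄ + K·y = [-297/53, 407/53]
step 0: P' = (I − K·H)·P̄ = [358/53 -522/53; -522/53 786/53]
step 1: x̄ = F·x = [-891/53, 484/53]
step 1: P̄ = F·P·Fᵀ + Q = [3328/53 -1656/53; -1656/53 982/53]
step 1: y = z − H·x̄ = [-1652/53]
step 1: S = H·P̄·Hᵀ + R = [14114/53]
step 1: K = P̄·Hᵀ·S⁻¹ = [-3336/7057; 1502/7057]
step 1: x' = x̄ + K·y = [-14655/7057, 17628/7057]
step 1: P' = (I − K·H)·P̄ = [23168/7057 -31416/7057; -31416/7057 45622/7057]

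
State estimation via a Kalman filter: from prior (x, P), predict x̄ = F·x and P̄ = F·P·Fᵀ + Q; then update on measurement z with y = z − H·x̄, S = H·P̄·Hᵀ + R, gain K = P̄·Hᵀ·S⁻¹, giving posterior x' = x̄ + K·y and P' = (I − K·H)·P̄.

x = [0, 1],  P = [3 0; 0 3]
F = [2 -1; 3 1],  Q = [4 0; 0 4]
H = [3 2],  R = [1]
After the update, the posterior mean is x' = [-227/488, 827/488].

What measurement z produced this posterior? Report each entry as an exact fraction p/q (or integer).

x̄ = F·x = [-1, 1]
P̄ = F·P·Fᵀ + Q = [19 15; 15 34]
S = H·P̄·Hᵀ + R = [488]
K = P̄·Hᵀ·S⁻¹ = [87/488; 113/488]
x' − x̄ = [261/488, 339/488] = K·y
y = (KᵀK)⁻¹·Kᵀ·(x' − x̄) = [3]
z = y + H·x̄ = [3] + [-1] = [2]

z = [2]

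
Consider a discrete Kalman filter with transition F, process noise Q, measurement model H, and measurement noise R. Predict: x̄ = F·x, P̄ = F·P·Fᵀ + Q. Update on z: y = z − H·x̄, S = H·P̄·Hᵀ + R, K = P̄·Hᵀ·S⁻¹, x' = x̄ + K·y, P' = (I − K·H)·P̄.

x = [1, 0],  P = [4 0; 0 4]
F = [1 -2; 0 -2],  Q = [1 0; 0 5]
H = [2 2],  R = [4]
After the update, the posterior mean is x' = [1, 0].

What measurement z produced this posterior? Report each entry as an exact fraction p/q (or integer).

x̄ = F·x = [1, 0]
P̄ = F·P·Fᵀ + Q = [21 16; 16 21]
S = H·P̄·Hᵀ + R = [300]
K = P̄·Hᵀ·S⁻¹ = [37/150; 37/150]
x' − x̄ = [0, 0] = K·y
y = (KᵀK)⁻¹·Kᵀ·(x' − x̄) = [0]
z = y + H·x̄ = [0] + [2] = [2]

z = [2]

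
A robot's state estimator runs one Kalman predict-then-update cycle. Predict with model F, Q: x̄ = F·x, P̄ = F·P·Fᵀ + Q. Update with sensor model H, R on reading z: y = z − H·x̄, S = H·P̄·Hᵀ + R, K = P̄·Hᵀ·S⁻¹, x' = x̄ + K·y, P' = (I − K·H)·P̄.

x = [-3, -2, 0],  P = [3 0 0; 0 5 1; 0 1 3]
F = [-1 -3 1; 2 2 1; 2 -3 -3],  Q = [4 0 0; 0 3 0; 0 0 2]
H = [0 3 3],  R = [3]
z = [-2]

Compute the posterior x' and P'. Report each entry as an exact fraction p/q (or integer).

x̄ = F·x = [9, -10, 0]
P̄ = F·P·Fᵀ + Q = [49 -34 36; -34 42 -36; 36 -36 104]
y = z − H·x̄ = [28]
S = H·P̄·Hᵀ + R = [669]
K = P̄·Hᵀ·S⁻¹ = [2/223; 6/223; 68/223]
x' = x̄ + K·y = [2063/223, -2062/223, 1904/223]
P' = (I − K·H)·P̄ = [10915/223 -7618/223 7620/223; -7618/223 9258/223 -9252/223; 7620/223 -9252/223 9320/223]

x' = [2063/223, -2062/223, 1904/223]
P' = [10915/223 -7618/223 7620/223; -7618/223 9258/223 -9252/223; 7620/223 -9252/223 9320/223]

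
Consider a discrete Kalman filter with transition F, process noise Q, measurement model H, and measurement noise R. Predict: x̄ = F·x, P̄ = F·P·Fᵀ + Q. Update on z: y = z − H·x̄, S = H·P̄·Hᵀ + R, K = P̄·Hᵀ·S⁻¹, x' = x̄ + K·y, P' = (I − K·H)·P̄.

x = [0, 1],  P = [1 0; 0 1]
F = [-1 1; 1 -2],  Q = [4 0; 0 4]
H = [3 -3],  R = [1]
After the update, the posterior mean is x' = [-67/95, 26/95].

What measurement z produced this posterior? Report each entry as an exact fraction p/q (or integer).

x̄ = F·x = [1, -2]
P̄ = F·P·Fᵀ + Q = [6 -3; -3 9]
S = H·P̄·Hᵀ + R = [190]
K = P̄·Hᵀ·S⁻¹ = [27/190; -18/95]
x' − x̄ = [-162/95, 216/95] = K·y
y = (KᵀK)⁻¹·Kᵀ·(x' − x̄) = [-12]
z = y + H·x̄ = [-12] + [9] = [-3]

z = [-3]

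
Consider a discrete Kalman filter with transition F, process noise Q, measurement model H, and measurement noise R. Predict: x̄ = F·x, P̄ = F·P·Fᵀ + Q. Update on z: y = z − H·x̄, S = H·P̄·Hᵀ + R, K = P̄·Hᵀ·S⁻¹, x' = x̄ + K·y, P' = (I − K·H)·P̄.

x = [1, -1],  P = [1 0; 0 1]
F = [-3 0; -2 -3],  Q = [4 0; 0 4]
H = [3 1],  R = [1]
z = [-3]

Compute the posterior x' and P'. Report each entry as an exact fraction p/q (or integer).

x̄ = F·x = [-3, 1]
P̄ = F·P·Fᵀ + Q = [13 6; 6 17]
y = z − H·x̄ = [5]
S = H·P̄·Hᵀ + R = [171]
K = P̄·Hᵀ·S⁻¹ = [5/19; 35/171]
x' = x̄ + K·y = [-32/19, 346/171]
P' = (I − K·H)·P̄ = [22/19 -61/19; -61/19 1682/171]

x' = [-32/19, 346/171]
P' = [22/19 -61/19; -61/19 1682/171]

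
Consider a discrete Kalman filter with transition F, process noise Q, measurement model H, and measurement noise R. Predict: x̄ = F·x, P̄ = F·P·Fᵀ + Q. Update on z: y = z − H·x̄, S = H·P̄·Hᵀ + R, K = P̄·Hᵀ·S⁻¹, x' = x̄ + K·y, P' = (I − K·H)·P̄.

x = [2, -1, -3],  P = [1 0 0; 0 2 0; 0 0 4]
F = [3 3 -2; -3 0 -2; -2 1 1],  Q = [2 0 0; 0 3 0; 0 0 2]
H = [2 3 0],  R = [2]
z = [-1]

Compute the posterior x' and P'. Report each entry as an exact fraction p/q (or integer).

x̄ = F·x = [9, 0, -8]
P̄ = F·P·Fᵀ + Q = [45 7 -8; 7 28 -2; -8 -2 12]
y = z − H·x̄ = [-19]
S = H·P̄·Hᵀ + R = [518]
K = P̄·Hᵀ·S⁻¹ = [3/14; 7/37; -11/259]
x' = x̄ + K·y = [69/14, -133/37, -1863/259]
P' = (I − K·H)·P̄ = [297/14 -14 -23/7; -14 350/37 80/37; -23/7 80/37 2866/259]

x' = [69/14, -133/37, -1863/259]
P' = [297/14 -14 -23/7; -14 350/37 80/37; -23/7 80/37 2866/259]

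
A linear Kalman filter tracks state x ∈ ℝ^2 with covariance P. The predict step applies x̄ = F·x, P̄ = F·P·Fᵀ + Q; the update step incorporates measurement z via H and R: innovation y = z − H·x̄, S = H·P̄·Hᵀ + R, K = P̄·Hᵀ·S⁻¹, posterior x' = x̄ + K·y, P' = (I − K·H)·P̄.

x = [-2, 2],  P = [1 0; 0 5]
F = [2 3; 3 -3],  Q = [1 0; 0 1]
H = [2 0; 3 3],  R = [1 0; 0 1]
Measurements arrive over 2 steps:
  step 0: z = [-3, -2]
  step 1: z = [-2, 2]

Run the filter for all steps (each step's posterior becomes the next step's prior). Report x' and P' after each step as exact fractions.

step 0: x̄ = F·x = [2, -12]
step 0: P̄ = F·P·Fᵀ + Q = [50 -39; -39 55]
step 0: y = z − H·x̄ = [-7, 28]
step 0: S = H·P̄·Hᵀ + R = [201 66; 66 244]
step 0: K = P̄·Hᵀ·S⁻¹ = [11111/22344 11/14896; -925/1862 1233/3724]
step 0: x' = x̄ + K·y = [-4661/3192, 199/266]
step 0: P' = (I − K·H)·P̄ = [11111/44688 -925/3724; -925/3724 334/931]
step 1: x̄ = F·x = [-1079/1596, -53/8]
step 1: P̄ = F·P·Fᵀ + Q = [25055/11172 -139/56; -139/56 175/16]
step 1: y = z − H·x̄ = [-517/798, 25433/1064]
step 1: S = H·P̄·Hᵀ + R = [27848/2793 -5351/3724; -5351/3724 1116349/14896]
step 1: K = P̄·Hᵀ·S⁻¹ = [14975416/33299879 -32106/33299879; -14996820/33299879 10983543/33299879]
step 1: x' = x̄ + K·y = [-32982442/33299879, 51646062/33299879]
step 1: P' = (I − K·H)·P̄ = [7487708/33299879 -7498410/33299879; -7498410/33299879 11159591/33299879]

step 0: x' = [-4661/3192, 199/266], P' = [11111/44688 -925/3724; -925/3724 334/931]
step 1: x' = [-32982442/33299879, 51646062/33299879], P' = [7487708/33299879 -7498410/33299879; -7498410/33299879 11159591/33299879]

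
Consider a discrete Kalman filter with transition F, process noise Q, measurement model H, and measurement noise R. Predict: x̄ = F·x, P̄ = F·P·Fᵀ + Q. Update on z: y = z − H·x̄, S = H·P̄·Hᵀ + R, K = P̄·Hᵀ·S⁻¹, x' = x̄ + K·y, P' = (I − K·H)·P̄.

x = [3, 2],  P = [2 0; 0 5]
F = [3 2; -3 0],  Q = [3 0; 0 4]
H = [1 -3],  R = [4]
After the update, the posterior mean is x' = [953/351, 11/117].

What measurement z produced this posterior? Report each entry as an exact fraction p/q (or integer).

x̄ = F·x = [13, -9]
P̄ = F·P·Fᵀ + Q = [41 -18; -18 22]
S = H·P̄·Hᵀ + R = [351]
K = P̄·Hᵀ·S⁻¹ = [95/351; -28/117]
x' − x̄ = [-3610/351, 1064/117] = K·y
y = (KᵀK)⁻¹·Kᵀ·(x' − x̄) = [-38]
z = y + H·x̄ = [-38] + [40] = [2]

z = [2]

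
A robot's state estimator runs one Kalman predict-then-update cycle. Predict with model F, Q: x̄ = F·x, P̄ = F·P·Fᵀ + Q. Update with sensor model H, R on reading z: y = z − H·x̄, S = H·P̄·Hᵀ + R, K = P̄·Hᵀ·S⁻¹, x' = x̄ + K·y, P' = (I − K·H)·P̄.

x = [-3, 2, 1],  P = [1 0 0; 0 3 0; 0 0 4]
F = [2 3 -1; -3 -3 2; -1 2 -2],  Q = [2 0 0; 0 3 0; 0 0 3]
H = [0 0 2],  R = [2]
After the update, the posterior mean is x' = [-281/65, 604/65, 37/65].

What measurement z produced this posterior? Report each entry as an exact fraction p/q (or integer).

z = [1]

x̄ = F·x = [-1, 5, 5]
P̄ = F·P·Fᵀ + Q = [37 -41 24; -41 55 -31; 24 -31 32]
S = H·P̄·Hᵀ + R = [130]
K = P̄·Hᵀ·S⁻¹ = [24/65; -31/65; 32/65]
x' − x̄ = [-216/65, 279/65, -288/65] = K·y
y = (KᵀK)⁻¹·Kᵀ·(x' − x̄) = [-9]
z = y + H·x̄ = [-9] + [10] = [1]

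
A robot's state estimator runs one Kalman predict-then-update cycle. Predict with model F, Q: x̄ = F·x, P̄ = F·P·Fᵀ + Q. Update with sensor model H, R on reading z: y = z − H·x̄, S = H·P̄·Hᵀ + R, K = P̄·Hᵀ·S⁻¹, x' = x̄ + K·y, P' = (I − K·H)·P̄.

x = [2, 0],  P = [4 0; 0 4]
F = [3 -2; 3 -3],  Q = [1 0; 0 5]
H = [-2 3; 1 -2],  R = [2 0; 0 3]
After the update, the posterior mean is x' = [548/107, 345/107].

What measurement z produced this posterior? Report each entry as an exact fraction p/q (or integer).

x̄ = F·x = [6, 6]
P̄ = F·P·Fᵀ + Q = [53 60; 60 77]
S = H·P̄·Hᵀ + R = [187 -148; -148 124]
K = P̄·Hᵀ·S⁻¹ = [-185/321 -1577/1284; -37/321 -575/642]
x' − x̄ = [-94/107, -297/107] = K·y
y = (KᵀK)⁻¹·Kᵀ·(x' − x̄) = [-7, 4]
z = y + H·x̄ = [-7, 4] + [6, -6] = [-1, -2]

z = [-1, -2]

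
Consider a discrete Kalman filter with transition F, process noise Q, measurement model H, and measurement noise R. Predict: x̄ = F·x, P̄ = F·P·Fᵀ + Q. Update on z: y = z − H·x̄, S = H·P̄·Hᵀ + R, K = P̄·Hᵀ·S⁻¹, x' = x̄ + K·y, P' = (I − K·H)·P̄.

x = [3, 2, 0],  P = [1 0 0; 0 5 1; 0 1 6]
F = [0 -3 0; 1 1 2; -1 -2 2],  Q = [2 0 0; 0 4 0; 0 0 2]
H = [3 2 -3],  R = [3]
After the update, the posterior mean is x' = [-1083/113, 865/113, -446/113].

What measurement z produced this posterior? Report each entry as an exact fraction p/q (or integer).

x̄ = F·x = [-6, 5, -7]
P̄ = F·P·Fᵀ + Q = [47 -21 24; -21 38 11; 24 11 39]
S = H·P̄·Hᵀ + R = [113]
K = P̄·Hᵀ·S⁻¹ = [27/113; -20/113; -23/113]
x' − x̄ = [-405/113, 300/113, 345/113] = K·y
y = (KᵀK)⁻¹·Kᵀ·(x' − x̄) = [-15]
z = y + H·x̄ = [-15] + [13] = [-2]

z = [-2]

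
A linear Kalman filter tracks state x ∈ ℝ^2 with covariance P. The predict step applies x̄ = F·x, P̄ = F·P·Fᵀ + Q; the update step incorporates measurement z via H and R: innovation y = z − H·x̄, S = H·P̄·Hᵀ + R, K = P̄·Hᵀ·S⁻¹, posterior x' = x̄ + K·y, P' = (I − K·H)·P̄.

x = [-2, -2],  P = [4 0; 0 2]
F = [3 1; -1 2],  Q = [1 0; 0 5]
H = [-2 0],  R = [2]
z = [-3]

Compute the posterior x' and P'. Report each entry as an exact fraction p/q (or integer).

x̄ = F·x = [-8, -2]
P̄ = F·P·Fᵀ + Q = [39 -8; -8 17]
y = z − H·x̄ = [-19]
S = H·P̄·Hᵀ + R = [158]
K = P̄·Hᵀ·S⁻¹ = [-39/79; 8/79]
x' = x̄ + K·y = [109/79, -310/79]
P' = (I − K·H)·P̄ = [39/79 -8/79; -8/79 1215/79]

x' = [109/79, -310/79]
P' = [39/79 -8/79; -8/79 1215/79]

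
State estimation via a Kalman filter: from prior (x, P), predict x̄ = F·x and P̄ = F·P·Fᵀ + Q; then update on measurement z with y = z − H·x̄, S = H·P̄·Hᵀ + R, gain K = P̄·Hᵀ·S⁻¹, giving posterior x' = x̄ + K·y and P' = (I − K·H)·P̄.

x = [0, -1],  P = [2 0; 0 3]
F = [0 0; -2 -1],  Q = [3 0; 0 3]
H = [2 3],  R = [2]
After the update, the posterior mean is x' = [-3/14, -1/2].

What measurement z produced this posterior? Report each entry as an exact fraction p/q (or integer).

z = [-2]

x̄ = F·x = [0, 1]
P̄ = F·P·Fᵀ + Q = [3 0; 0 14]
S = H·P̄·Hᵀ + R = [140]
K = P̄·Hᵀ·S⁻¹ = [3/70; 3/10]
x' − x̄ = [-3/14, -3/2] = K·y
y = (KᵀK)⁻¹·Kᵀ·(x' − x̄) = [-5]
z = y + H·x̄ = [-5] + [3] = [-2]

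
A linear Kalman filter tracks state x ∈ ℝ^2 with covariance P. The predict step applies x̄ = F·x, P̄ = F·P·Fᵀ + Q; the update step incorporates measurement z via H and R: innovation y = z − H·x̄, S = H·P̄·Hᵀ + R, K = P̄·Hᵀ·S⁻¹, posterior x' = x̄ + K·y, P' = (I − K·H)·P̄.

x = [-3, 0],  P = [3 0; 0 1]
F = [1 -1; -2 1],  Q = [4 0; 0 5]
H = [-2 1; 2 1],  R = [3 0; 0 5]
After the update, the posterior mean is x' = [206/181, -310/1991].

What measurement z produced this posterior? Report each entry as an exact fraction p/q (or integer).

x̄ = F·x = [-3, 6]
P̄ = F·P·Fᵀ + Q = [8 -7; -7 18]
S = H·P̄·Hᵀ + R = [81 -14; -14 27]
K = P̄·Hᵀ·S⁻¹ = [-45/181 37/181; 920/1991 772/1991]
x' − x̄ = [749/181, -12256/1991] = K·y
y = (KᵀK)⁻¹·Kᵀ·(x' − x̄) = [-15, 2]
z = y + H·x̄ = [-15, 2] + [12, 0] = [-3, 2]

z = [-3, 2]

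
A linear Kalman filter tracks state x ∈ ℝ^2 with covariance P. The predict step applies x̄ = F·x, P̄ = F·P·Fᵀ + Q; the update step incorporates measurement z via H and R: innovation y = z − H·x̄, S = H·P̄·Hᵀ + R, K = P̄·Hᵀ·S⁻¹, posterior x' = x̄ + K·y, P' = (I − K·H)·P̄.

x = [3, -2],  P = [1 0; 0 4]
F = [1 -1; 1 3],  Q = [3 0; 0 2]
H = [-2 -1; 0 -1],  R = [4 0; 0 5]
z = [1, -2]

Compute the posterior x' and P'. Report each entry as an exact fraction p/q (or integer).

x̄ = F·x = [5, -3]
P̄ = F·P·Fᵀ + Q = [8 -11; -11 39]
y = z − H·x̄ = [8, -5]
S = H·P̄·Hᵀ + R = [31 17; 17 44]
K = P̄·Hᵀ·S⁻¹ = [-407/1075 426/1075; -17/215 -184/215]
x' = x̄ + K·y = [-11/1075, 139/215]
P' = (I − K·H)·P̄ = [1879/1075 -426/215; -426/215 184/43]

x' = [-11/1075, 139/215]
P' = [1879/1075 -426/215; -426/215 184/43]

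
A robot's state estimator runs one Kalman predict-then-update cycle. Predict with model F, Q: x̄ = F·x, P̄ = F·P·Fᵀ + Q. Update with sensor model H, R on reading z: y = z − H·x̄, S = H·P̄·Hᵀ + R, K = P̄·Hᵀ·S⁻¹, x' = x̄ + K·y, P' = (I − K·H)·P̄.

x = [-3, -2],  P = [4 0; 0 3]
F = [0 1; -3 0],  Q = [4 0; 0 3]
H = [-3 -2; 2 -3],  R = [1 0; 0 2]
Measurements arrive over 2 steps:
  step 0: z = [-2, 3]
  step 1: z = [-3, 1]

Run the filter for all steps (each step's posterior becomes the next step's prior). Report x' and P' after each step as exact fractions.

step 0: x̄ = F·x = [-2, 9]
step 0: P̄ = F·P·Fᵀ + Q = [7 0; 0 39]
step 0: y = z − H·x̄ = [10, 34]
step 0: S = H·P̄·Hᵀ + R = [220 192; 192 381]
step 0: K = P̄·Hᵀ·S⁻¹ = [-509/2236 254/1677; -93/602 -69/301]
step 0: x' = x̄ + K·y = [2929/3354, -102/301]
step 0: P' = (I − K·H)·P̄ = [665/6708 -3/86; -3/86 39/301]
step 1: x̄ = F·x = [-102/301, -2929/1118]
step 1: P̄ = F·P·Fᵀ + Q = [1243/301 9/86; 9/86 8703/2236]
step 1: y = z − H·x̄ = [-36220/3913, -48379/7826]
step 1: S = H·P̄·Hᵀ + R = [215179/3913 -3525/3913; -3525/3913 818481/15652]
step 1: K = P̄·Hᵀ·S⁻¹ = [-3399734/14998741 6660914/44996223; -2263356/14998741 -3328107/14998741]
step 1: x' = x̄ + K·y = [37982603/44996223, 2229595/14998741]
step 1: P' = (I − K·H)·P̄ = [4403174/44996223 -501720/14998741; -501720/14998741 1884258/14998741]

step 0: x' = [2929/3354, -102/301], P' = [665/6708 -3/86; -3/86 39/301]
step 1: x' = [37982603/44996223, 2229595/14998741], P' = [4403174/44996223 -501720/14998741; -501720/14998741 1884258/14998741]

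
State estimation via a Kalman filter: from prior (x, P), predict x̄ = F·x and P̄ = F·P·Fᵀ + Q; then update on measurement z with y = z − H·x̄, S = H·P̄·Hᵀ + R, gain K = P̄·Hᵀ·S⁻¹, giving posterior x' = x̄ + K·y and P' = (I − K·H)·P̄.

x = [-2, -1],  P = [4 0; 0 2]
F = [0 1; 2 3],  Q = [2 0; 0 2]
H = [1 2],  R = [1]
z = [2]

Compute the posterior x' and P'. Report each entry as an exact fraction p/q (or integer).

x' = [99/173, 115/173]
P' = [436/173 -210/173; -210/173 144/173]

x̄ = F·x = [-1, -7]
P̄ = F·P·Fᵀ + Q = [4 6; 6 36]
y = z − H·x̄ = [17]
S = H·P̄·Hᵀ + R = [173]
K = P̄·Hᵀ·S⁻¹ = [16/173; 78/173]
x' = x̄ + K·y = [99/173, 115/173]
P' = (I − K·H)·P̄ = [436/173 -210/173; -210/173 144/173]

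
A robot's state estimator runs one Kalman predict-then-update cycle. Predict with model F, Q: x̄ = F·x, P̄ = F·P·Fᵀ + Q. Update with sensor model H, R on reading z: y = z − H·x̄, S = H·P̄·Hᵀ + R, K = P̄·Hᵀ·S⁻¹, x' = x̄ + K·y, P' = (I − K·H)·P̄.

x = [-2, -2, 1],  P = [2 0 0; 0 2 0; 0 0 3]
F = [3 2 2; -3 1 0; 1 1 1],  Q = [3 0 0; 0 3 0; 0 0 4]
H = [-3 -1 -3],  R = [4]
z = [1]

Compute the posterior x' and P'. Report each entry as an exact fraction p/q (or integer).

x' = [-1004/675, 1832/675, 131/675]
P' = [3026/675 -4583/675 -1289/675; -4583/675 14564/675 -313/675; -1289/675 -313/675 1496/675]

x̄ = F·x = [-8, 4, -3]
P̄ = F·P·Fᵀ + Q = [41 -14 16; -14 23 -4; 16 -4 11]
y = z − H·x̄ = [-28]
S = H·P̄·Hᵀ + R = [675]
K = P̄·Hᵀ·S⁻¹ = [-157/675; 31/675; -77/675]
x' = x̄ + K·y = [-1004/675, 1832/675, 131/675]
P' = (I − K·H)·P̄ = [3026/675 -4583/675 -1289/675; -4583/675 14564/675 -313/675; -1289/675 -313/675 1496/675]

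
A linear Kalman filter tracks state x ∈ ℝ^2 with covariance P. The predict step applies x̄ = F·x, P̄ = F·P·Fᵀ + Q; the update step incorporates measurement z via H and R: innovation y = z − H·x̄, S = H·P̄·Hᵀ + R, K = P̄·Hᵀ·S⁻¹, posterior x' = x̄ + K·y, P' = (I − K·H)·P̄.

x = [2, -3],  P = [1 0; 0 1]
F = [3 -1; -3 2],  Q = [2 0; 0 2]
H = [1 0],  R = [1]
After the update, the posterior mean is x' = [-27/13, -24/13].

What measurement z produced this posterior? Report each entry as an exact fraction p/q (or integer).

x̄ = F·x = [9, -12]
P̄ = F·P·Fᵀ + Q = [12 -11; -11 15]
S = H·P̄·Hᵀ + R = [13]
K = P̄·Hᵀ·S⁻¹ = [12/13; -11/13]
x' − x̄ = [-144/13, 132/13] = K·y
y = (KᵀK)⁻¹·Kᵀ·(x' − x̄) = [-12]
z = y + H·x̄ = [-12] + [9] = [-3]

z = [-3]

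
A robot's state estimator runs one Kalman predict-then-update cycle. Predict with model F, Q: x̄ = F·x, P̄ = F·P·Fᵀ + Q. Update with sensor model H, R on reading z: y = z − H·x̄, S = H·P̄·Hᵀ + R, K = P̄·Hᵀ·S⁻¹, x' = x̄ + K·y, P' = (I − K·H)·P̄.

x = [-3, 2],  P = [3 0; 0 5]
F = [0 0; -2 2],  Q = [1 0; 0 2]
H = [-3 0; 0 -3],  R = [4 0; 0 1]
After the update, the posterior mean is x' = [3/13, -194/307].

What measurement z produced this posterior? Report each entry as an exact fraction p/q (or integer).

x̄ = F·x = [0, 10]
P̄ = F·P·Fᵀ + Q = [1 0; 0 34]
S = H·P̄·Hᵀ + R = [13 0; 0 307]
K = P̄·Hᵀ·S⁻¹ = [-3/13 0; 0 -102/307]
x' − x̄ = [3/13, -3264/307] = K·y
y = (KᵀK)⁻¹·Kᵀ·(x' − x̄) = [-1, 32]
z = y + H·x̄ = [-1, 32] + [0, -30] = [-1, 2]

z = [-1, 2]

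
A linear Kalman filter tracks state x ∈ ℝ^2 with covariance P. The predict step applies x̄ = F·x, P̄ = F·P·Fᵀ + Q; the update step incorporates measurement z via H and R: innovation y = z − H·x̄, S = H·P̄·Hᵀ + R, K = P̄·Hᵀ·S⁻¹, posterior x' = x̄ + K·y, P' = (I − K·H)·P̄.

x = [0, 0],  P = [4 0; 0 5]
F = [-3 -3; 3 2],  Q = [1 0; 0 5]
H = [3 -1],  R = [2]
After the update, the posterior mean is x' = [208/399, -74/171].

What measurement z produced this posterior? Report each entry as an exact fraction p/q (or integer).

x̄ = F·x = [0, 0]
P̄ = F·P·Fᵀ + Q = [82 -66; -66 61]
S = H·P̄·Hᵀ + R = [1197]
K = P̄·Hᵀ·S⁻¹ = [104/399; -37/171]
x' − x̄ = [208/399, -74/171] = K·y
y = (KᵀK)⁻¹·Kᵀ·(x' − x̄) = [2]
z = y + H·x̄ = [2] + [0] = [2]

z = [2]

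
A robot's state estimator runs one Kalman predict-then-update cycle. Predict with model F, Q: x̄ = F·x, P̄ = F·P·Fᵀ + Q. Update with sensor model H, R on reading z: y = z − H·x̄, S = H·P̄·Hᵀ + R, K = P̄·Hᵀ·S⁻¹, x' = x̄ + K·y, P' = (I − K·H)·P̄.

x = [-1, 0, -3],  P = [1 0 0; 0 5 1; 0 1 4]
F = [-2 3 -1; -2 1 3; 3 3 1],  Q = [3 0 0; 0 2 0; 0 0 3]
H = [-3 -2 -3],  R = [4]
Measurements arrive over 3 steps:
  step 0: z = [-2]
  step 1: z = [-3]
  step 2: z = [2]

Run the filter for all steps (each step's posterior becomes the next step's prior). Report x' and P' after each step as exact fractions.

step 0: x' = [310/43, -659/129, -406/129], P' = [725/43 -575/43 -335/43; -575/43 70367/2451 -13811/2451; -335/43 -13811/2451 28793/2451]
step 1: x' = [27063130/27611939, -440655533/27611939, 293890195/27611939], P' = [178185796/27611939 -640394500/27611939 256478488/27611939; -640394500/27611939 5698461356/27611939 -3154930748/27611939; 256478488/27611939 -3154930748/27611939 1848909016/27611939]
step 2: x' = [-77212896977/23047149991, 6458156084832/806650249685, -2145433901311/806650249685], P' = [240260752553/46094299982 -268131816104/23047149991 131055751507/46094299982; -268131816104/23047149991 80661800781262/806650249685 -44415320306156/806650249685; 131055751507/46094299982 -44415320306156/806650249685 54901056258651/1613300499370]

step 0: x̄ = F·x = [5, -7, -6]
step 0: P̄ = F·P·Fᵀ + Q = [50 15 35; 15 53 31; 35 31 67]
step 0: y = z − H·x̄ = [-19]
step 0: S = H·P̄·Hᵀ + R = [2451]
step 0: K = P̄·Hᵀ·S⁻¹ = [-5/43; -244/2451; -368/2451]
step 0: x' = x̄ + K·y = [310/43, -659/129, -406/129]
step 0: P' = (I − K·H)·P̄ = [725/43 -575/43 -335/43; -575/43 70367/2451 -13811/2451; -335/43 -13811/2451 28793/2451]
step 1: x̄ = F·x = [-3431/129, -3737/129, 407/129]
step 1: P̄ = F·P·Fᵀ + Q = [1234535/2451 518114/2451 353710/2451; 518114/2451 777080/2451 -123920/2451; 353710/2451 -123920/2451 253988/2451]
step 1: y = z − H·x̄ = [-16933/129]
step 1: S = H·P̄·Hᵀ + R = [27611939/2451]
step 1: K = P̄·Hᵀ·S⁻¹ = [-5800963/27611939; -2736742/27611939; -1575254/27611939]
step 1: x' = x̄ + K·y = [27063130/27611939, -440655533/27611939, 293890195/27611939]
step 1: P' = (I − K·H)·P̄ = [178185796/27611939 -640394500/27611939 256478488/27611939; -640394500/27611939 5698461356/27611939 -3154930748/27611939; 256478488/27611939 -3154930748/27611939 1848909016/27611939]
step 2: x̄ = F·x = [-1669983054/27611939, 386888792/27611939, -946887014/27611939]
step 2: P̄ = F·P·Fᵀ + Q = [81570872661/27611939 -8880803732/27611939 45164552472/27611939; -8880803732/27611939 3660861218/27611939 -6259778224/27611939; 45164552472/27611939 -6259778224/27611939 25903754641/27611939]
step 2: y = z − H·x̄ = [-7021608742/27611939]
step 2: S = H·P̄·Hᵀ + R = [1613300499370/27611939]
step 2: K = P̄·Hᵀ·S⁻¹ = [-10355561941/46094299982; 19050011716/806650249685; -200685364891/1613300499370]
step 2: x' = x̄ + K·y = [-77212896977/23047149991, 6458156084832/806650249685, -2145433901311/806650249685]
step 2: P' = (I − K·H)·P̄ = [240260752553/46094299982 -268131816104/23047149991 131055751507/46094299982; -268131816104/23047149991 80661800781262/806650249685 -44415320306156/806650249685; 131055751507/46094299982 -44415320306156/806650249685 54901056258651/1613300499370]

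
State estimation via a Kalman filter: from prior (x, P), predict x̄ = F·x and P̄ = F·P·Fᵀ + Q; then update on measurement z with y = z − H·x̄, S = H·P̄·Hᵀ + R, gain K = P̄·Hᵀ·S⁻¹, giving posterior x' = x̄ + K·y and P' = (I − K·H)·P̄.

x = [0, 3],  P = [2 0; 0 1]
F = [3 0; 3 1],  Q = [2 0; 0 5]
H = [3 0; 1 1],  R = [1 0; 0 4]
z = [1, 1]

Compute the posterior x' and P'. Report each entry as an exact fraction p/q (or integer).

x̄ = F·x = [0, 3]
P̄ = F·P·Fᵀ + Q = [20 18; 18 24]
y = z − H·x̄ = [1, -2]
S = H·P̄·Hᵀ + R = [181 114; 114 84]
K = P̄·Hᵀ·S⁻¹ = [59/184 19/1104; -21/184 241/368]
x' = x̄ + K·y = [79/276, 145/92]
P' = (I − K·H)·P̄ = [59/552 -7/184; -7/184 489/184]

x' = [79/276, 145/92]
P' = [59/552 -7/184; -7/184 489/184]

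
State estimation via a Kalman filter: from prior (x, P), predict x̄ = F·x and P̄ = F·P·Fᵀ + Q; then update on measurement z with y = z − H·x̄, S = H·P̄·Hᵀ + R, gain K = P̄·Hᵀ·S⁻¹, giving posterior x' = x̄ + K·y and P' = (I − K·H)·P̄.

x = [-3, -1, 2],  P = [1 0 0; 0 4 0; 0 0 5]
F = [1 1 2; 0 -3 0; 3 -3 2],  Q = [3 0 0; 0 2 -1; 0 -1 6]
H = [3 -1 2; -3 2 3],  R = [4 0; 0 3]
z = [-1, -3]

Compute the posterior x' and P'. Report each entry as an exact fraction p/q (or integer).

x' = [595389/451570, 1090689/451570, -58217/45157]
P' = [494691/451570 889941/451570 -12610/45157; 889941/451570 1982451/451570 -36192/45157; -12610/45157 -36192/45157 19137/45157]

x̄ = F·x = [0, 3, -2]
P̄ = F·P·Fᵀ + Q = [28 -12 11; -12 38 35; 11 35 71]
y = z − H·x̄ = [6, -3]
S = H·P̄·Hᵀ + R = [642 58; 58 1412]
K = P̄·Hᵀ·S⁻¹ = [85483/451570 -27497/451570; -9117/451570 69773/451570; 9159/45157 7619/45157]
x' = x̄ + K·y = [595389/451570, 1090689/451570, -58217/45157]
P' = (I − K·H)·P̄ = [494691/451570 889941/451570 -12610/45157; 889941/451570 1982451/451570 -36192/45157; -12610/45157 -36192/45157 19137/45157]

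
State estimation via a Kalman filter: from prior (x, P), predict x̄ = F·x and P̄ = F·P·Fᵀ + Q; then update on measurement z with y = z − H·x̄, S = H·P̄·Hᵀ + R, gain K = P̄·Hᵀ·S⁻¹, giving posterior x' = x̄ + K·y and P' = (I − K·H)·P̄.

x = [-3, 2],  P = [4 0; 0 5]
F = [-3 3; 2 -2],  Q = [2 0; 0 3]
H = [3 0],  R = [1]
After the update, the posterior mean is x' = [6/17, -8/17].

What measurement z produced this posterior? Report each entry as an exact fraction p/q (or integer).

x̄ = F·x = [15, -10]
P̄ = F·P·Fᵀ + Q = [83 -54; -54 39]
S = H·P̄·Hᵀ + R = [748]
K = P̄·Hᵀ·S⁻¹ = [249/748; -81/374]
x' − x̄ = [-249/17, 162/17] = K·y
y = (KᵀK)⁻¹·Kᵀ·(x' − x̄) = [-44]
z = y + H·x̄ = [-44] + [45] = [1]

z = [1]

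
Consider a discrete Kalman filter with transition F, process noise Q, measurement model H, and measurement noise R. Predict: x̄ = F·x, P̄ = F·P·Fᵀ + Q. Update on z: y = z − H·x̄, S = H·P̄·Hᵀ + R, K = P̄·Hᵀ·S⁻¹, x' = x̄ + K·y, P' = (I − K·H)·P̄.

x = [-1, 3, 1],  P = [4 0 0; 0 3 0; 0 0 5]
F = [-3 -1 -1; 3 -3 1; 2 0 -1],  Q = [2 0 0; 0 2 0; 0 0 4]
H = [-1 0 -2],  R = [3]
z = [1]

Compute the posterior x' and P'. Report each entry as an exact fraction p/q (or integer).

x' = [-25/73, -767/73, -33/73]
P' = [3294/73 -2384/73 -1635/73; -2384/73 5074/73 1201/73; -1635/73 1201/73 864/73]

x̄ = F·x = [-1, -11, -3]
P̄ = F·P·Fᵀ + Q = [46 -32 -19; -32 70 19; -19 19 25]
y = z − H·x̄ = [-6]
S = H·P̄·Hᵀ + R = [73]
K = P̄·Hᵀ·S⁻¹ = [-8/73; -6/73; -31/73]
x' = x̄ + K·y = [-25/73, -767/73, -33/73]
P' = (I − K·H)·P̄ = [3294/73 -2384/73 -1635/73; -2384/73 5074/73 1201/73; -1635/73 1201/73 864/73]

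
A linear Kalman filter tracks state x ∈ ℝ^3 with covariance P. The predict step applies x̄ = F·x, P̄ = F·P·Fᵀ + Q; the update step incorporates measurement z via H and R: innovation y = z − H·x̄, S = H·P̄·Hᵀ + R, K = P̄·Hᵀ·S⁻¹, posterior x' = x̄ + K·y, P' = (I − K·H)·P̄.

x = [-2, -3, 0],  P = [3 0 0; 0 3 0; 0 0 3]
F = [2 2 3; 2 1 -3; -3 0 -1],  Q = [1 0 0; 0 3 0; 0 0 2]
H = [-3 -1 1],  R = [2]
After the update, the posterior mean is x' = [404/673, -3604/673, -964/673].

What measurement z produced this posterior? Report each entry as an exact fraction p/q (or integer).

x̄ = F·x = [-10, -7, 6]
P̄ = F·P·Fᵀ + Q = [52 -9 -27; -9 45 -9; -27 -9 32]
S = H·P̄·Hᵀ + R = [673]
K = P̄·Hᵀ·S⁻¹ = [-174/673; -27/673; 122/673]
x' − x̄ = [7134/673, 1107/673, -5002/673] = K·y
y = (KᵀK)⁻¹·Kᵀ·(x' − x̄) = [-41]
z = y + H·x̄ = [-41] + [43] = [2]

z = [2]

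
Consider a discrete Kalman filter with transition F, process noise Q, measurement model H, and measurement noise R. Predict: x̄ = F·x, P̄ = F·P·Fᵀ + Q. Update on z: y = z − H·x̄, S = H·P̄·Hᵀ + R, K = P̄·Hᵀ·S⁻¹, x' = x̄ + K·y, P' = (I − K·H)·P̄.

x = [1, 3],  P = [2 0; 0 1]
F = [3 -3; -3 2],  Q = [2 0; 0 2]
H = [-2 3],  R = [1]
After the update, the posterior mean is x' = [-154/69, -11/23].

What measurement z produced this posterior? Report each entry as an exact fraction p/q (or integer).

x̄ = F·x = [-6, 3]
P̄ = F·P·Fᵀ + Q = [29 -24; -24 24]
S = H·P̄·Hᵀ + R = [621]
K = P̄·Hᵀ·S⁻¹ = [-130/621; 40/207]
x' − x̄ = [260/69, -80/23] = K·y
y = (KᵀK)⁻¹·Kᵀ·(x' − x̄) = [-18]
z = y + H·x̄ = [-18] + [21] = [3]

z = [3]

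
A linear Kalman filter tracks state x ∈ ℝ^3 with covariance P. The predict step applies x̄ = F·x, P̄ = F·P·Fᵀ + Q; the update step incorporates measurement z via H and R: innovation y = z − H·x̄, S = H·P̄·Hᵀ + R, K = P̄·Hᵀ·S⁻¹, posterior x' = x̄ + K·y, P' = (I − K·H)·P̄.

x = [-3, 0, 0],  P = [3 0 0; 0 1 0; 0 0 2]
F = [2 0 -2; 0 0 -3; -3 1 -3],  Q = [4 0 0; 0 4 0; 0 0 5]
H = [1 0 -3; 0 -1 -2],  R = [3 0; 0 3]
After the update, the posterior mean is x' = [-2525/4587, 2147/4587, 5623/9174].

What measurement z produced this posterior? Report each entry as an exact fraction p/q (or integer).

x̄ = F·x = [-6, 0, 9]
P̄ = F·P·Fᵀ + Q = [24 12 -6; 12 22 18; -6 18 51]
S = H·P̄·Hᵀ + R = [522 360; 360 301]
K = P̄·Hᵀ·S⁻¹ = [2107/4587 -840/1529; 1373/4587 -842/1529; -1553/9174 -300/1529]
x' − x̄ = [24997/4587, 2147/4587, -76943/9174] = K·y
y = (KᵀK)⁻¹·Kᵀ·(x' − x̄) = [31, 16]
z = y + H·x̄ = [31, 16] + [-33, -18] = [-2, -2]

z = [-2, -2]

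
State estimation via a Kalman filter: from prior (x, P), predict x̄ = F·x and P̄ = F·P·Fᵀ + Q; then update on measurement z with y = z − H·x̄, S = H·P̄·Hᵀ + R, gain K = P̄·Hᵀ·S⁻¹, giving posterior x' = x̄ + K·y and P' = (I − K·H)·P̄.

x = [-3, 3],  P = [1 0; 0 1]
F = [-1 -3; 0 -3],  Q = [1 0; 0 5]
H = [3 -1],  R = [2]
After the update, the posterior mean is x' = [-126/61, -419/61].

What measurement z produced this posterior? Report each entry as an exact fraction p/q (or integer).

x̄ = F·x = [-6, -9]
P̄ = F·P·Fᵀ + Q = [11 9; 9 14]
S = H·P̄·Hᵀ + R = [61]
K = P̄·Hᵀ·S⁻¹ = [24/61; 13/61]
x' − x̄ = [240/61, 130/61] = K·y
y = (KᵀK)⁻¹·Kᵀ·(x' − x̄) = [10]
z = y + H·x̄ = [10] + [-9] = [1]

z = [1]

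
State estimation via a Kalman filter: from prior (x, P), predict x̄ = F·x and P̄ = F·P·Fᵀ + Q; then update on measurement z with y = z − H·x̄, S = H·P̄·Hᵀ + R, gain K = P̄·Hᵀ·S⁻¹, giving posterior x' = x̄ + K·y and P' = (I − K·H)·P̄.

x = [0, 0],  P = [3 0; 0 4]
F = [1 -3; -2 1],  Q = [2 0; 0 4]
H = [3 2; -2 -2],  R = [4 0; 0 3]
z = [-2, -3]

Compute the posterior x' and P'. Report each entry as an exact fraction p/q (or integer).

x' = [-1978/619, 13028/3095]
P' = [2876/619 -3416/619; -3416/619 21568/3095]

x̄ = F·x = [0, 0]
P̄ = F·P·Fᵀ + Q = [41 -18; -18 20]
y = z − H·x̄ = [-2, -3]
S = H·P̄·Hᵀ + R = [237 -146; -146 103]
K = P̄·Hᵀ·S⁻¹ = [449/619 360/619; -2026/3095 -2992/3095]
x' = x̄ + K·y = [-1978/619, 13028/3095]
P' = (I − K·H)·P̄ = [2876/619 -3416/619; -3416/619 21568/3095]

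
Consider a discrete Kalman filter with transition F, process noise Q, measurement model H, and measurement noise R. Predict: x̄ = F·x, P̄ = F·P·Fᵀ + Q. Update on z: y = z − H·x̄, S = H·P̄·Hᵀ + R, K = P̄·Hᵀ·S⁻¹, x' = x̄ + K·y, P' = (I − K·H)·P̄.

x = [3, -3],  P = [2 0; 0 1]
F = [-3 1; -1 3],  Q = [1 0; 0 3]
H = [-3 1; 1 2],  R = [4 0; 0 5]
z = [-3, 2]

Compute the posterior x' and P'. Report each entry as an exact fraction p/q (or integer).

x̄ = F·x = [-12, -12]
P̄ = F·P·Fᵀ + Q = [20 9; 9 14]
y = z − H·x̄ = [-27, 38]
S = H·P̄·Hᵀ + R = [144 -77; -77 117]
K = P̄·Hᵀ·S⁻¹ = [-3041/10919 1545/10919; 1328/10919 4327/10919]
x' = x̄ + K·y = [9789/10919, -2458/10919]
P' = (I − K·H)·P̄ = [4579/10919 1573/10919; 1573/10919 10031/10919]

x' = [9789/10919, -2458/10919]
P' = [4579/10919 1573/10919; 1573/10919 10031/10919]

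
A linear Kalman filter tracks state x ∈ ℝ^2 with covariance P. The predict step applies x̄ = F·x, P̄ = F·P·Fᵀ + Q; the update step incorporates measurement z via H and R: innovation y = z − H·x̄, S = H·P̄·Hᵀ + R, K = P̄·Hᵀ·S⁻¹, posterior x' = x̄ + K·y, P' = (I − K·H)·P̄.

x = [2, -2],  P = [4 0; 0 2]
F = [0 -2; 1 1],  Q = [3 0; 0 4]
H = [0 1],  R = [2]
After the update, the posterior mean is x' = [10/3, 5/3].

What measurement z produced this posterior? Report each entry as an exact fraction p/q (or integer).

x̄ = F·x = [4, 0]
P̄ = F·P·Fᵀ + Q = [11 -4; -4 10]
S = H·P̄·Hᵀ + R = [12]
K = P̄·Hᵀ·S⁻¹ = [-1/3; 5/6]
x' − x̄ = [-2/3, 5/3] = K·y
y = (KᵀK)⁻¹·Kᵀ·(x' − x̄) = [2]
z = y + H·x̄ = [2] + [0] = [2]

z = [2]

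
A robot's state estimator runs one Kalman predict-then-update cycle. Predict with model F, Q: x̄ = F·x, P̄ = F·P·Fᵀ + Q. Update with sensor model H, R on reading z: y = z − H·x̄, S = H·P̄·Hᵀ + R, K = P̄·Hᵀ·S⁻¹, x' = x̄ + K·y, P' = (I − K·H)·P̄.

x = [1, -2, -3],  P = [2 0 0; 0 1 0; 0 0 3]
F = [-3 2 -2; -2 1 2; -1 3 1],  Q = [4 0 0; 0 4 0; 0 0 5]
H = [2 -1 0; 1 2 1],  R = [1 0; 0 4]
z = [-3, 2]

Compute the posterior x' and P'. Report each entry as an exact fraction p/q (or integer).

x̄ = F·x = [-1, -10, -10]
P̄ = F·P·Fᵀ + Q = [38 2 6; 2 25 13; 6 13 19]
y = z − H·x̄ = [-11, 33]
S = H·P̄·Hᵀ + R = [170 31; 31 233]
K = P̄·Hᵀ·S⁻¹ = [15754/38649 5866/38649; -6908/38649 11701/38649; -1814/38649 8701/38649]
x' = x̄ + K·y = [-18365/38649, 75631/38649, -79403/38649]
P' = (I − K·H)·P̄ = [21298/38649 26842/38649 -51518/38649; 26842/38649 60592/38649 -101222/38649; -51518/38649 -101222/38649 288766/38649]

x' = [-18365/38649, 75631/38649, -79403/38649]
P' = [21298/38649 26842/38649 -51518/38649; 26842/38649 60592/38649 -101222/38649; -51518/38649 -101222/38649 288766/38649]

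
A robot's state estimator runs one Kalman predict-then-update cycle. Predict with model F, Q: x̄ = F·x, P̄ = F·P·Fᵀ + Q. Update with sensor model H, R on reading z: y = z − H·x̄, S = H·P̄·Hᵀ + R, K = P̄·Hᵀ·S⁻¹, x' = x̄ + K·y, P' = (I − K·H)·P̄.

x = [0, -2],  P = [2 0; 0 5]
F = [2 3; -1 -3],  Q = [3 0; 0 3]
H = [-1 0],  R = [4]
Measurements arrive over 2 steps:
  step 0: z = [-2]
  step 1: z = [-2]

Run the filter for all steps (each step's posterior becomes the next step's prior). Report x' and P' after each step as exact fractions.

step 0: x̄ = F·x = [-6, 6]
step 0: P̄ = F·P·Fᵀ + Q = [56 -49; -49 50]
step 0: y = z − H·x̄ = [-8]
step 0: S = H·P̄·Hᵀ + R = [60]
step 0: K = P̄·Hᵀ·S⁻¹ = [-14/15; 49/60]
step 0: x' = x̄ + K·y = [22/15, -8/15]
step 0: P' = (I − K·H)·P̄ = [56/15 -49/15; -49/15 599/60]
step 1: x̄ = F·x = [4/3, 2/15]
step 1: P̄ = F·P·Fᵀ + Q = [823/12 -815/12; -815/12 4619/60]
step 1: y = z − H·x̄ = [-2/3]
step 1: S = H·P̄·Hᵀ + R = [871/12]
step 1: K = P̄·Hᵀ·S⁻¹ = [-823/871; 815/871]
step 1: x' = x̄ + K·y = [1710/871, -2136/4355]
step 1: P' = (I − K·H)·P̄ = [3292/871 -3260/871; -3260/871 58502/4355]

step 0: x' = [22/15, -8/15], P' = [56/15 -49/15; -49/15 599/60]
step 1: x' = [1710/871, -2136/4355], P' = [3292/871 -3260/871; -3260/871 58502/4355]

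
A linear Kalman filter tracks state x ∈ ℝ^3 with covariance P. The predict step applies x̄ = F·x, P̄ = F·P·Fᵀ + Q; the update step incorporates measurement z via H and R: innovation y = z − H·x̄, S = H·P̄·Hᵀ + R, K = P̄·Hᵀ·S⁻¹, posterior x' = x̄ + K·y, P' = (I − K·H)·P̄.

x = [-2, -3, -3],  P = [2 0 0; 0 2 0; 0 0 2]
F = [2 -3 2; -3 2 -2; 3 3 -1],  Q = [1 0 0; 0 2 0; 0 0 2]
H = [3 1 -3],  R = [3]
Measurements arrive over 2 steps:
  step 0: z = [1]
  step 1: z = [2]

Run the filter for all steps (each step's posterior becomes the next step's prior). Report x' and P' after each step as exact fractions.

step 0: x̄ = F·x = [-1, 6, -12]
step 0: P̄ = F·P·Fᵀ + Q = [35 -32 -10; -32 36 -2; -10 -2 40]
step 0: y = z − H·x̄ = [-38]
step 0: S = H·P̄·Hᵀ + R = [714]
step 0: K = P̄·Hᵀ·S⁻¹ = [103/714; -9/119; -76/357]
step 0: x' = x̄ + K·y = [-2314/357, 1056/119, -1396/357]
step 0: P' = (I − K·H)·P̄ = [14381/714 -2881/119 4258/357; -2881/119 3798/119 -1606/119; 4258/357 -1606/119 2728/357]
step 1: x̄ = F·x = [-16924/357, 16070/357, 3958/357]
step 1: P̄ = F·P·Fᵀ + Q = [338173/357 -325538/357 -65260/357; -325538/357 630545/714 121609/714; -65260/357 121609/714 36977/714]
step 1: y = z − H·x̄ = [47290/357]
step 1: S = H·P̄·Hᵀ + R = [2382922/357]
step 1: K = P̄·Hᵀ·S⁻¹ = [884761/2382922; -843755/2382922; -190441/2382922]
step 1: x' = x̄ + K·y = [2117333/1191461, -2251565/1191461, 596149/1191461]
step 1: P' = (I − K·H)·P̄ = [64531805/2382922 -81821133/2382922 36373333/2382922; -81821133/2382922 55108230/1191461 -22119279/1191461; 36373333/2382922 -22119279/1191461 10908794/1191461]

step 0: x' = [-2314/357, 1056/119, -1396/357], P' = [14381/714 -2881/119 4258/357; -2881/119 3798/119 -1606/119; 4258/357 -1606/119 2728/357]
step 1: x' = [2117333/1191461, -2251565/1191461, 596149/1191461], P' = [64531805/2382922 -81821133/2382922 36373333/2382922; -81821133/2382922 55108230/1191461 -22119279/1191461; 36373333/2382922 -22119279/1191461 10908794/1191461]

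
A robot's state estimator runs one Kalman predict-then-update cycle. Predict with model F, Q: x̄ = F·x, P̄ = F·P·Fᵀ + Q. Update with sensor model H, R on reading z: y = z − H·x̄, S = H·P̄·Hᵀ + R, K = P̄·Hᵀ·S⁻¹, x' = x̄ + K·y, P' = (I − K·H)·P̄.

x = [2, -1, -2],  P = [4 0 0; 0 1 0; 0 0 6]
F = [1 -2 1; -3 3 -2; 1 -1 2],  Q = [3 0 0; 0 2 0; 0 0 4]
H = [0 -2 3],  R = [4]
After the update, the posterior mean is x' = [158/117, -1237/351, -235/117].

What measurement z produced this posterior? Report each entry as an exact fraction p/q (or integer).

z = [1]

x̄ = F·x = [2, -5, -1]
P̄ = F·P·Fᵀ + Q = [17 -30 18; -30 71 -39; 18 -39 33]
S = H·P̄·Hᵀ + R = [1053]
K = P̄·Hᵀ·S⁻¹ = [38/351; -259/1053; 59/351]
x' − x̄ = [-76/117, 518/351, -118/117] = K·y
y = (KᵀK)⁻¹·Kᵀ·(x' − x̄) = [-6]
z = y + H·x̄ = [-6] + [7] = [1]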